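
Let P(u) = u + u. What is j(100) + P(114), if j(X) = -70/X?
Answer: 2273/10 ≈ 227.30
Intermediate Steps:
P(u) = 2*u
j(100) + P(114) = -70/100 + 2*114 = -70*1/100 + 228 = -7/10 + 228 = 2273/10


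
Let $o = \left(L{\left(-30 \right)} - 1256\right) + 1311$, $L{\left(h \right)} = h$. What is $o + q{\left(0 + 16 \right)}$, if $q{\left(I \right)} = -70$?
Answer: $-45$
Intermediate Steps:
$o = 25$ ($o = \left(-30 - 1256\right) + 1311 = -1286 + 1311 = 25$)
$o + q{\left(0 + 16 \right)} = 25 - 70 = -45$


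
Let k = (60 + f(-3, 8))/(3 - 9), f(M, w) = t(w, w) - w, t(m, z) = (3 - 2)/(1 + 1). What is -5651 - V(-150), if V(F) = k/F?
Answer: -678127/120 ≈ -5651.1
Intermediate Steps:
t(m, z) = ½ (t(m, z) = 1/2 = 1*(½) = ½)
f(M, w) = ½ - w
k = -35/4 (k = (60 + (½ - 1*8))/(3 - 9) = (60 + (½ - 8))/(-6) = (60 - 15/2)*(-⅙) = (105/2)*(-⅙) = -35/4 ≈ -8.7500)
V(F) = -35/(4*F)
-5651 - V(-150) = -5651 - (-35)/(4*(-150)) = -5651 - (-35)*(-1)/(4*150) = -5651 - 1*7/120 = -5651 - 7/120 = -678127/120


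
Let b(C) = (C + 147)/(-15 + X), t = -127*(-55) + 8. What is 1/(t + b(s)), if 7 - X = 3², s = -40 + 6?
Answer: 17/118768 ≈ 0.00014314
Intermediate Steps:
s = -34
t = 6993 (t = 6985 + 8 = 6993)
X = -2 (X = 7 - 1*3² = 7 - 1*9 = 7 - 9 = -2)
b(C) = -147/17 - C/17 (b(C) = (C + 147)/(-15 - 2) = (147 + C)/(-17) = (147 + C)*(-1/17) = -147/17 - C/17)
1/(t + b(s)) = 1/(6993 + (-147/17 - 1/17*(-34))) = 1/(6993 + (-147/17 + 2)) = 1/(6993 - 113/17) = 1/(118768/17) = 17/118768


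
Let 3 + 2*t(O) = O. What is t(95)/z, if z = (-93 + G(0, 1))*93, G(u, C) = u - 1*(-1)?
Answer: -1/186 ≈ -0.0053763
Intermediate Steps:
t(O) = -3/2 + O/2
G(u, C) = 1 + u (G(u, C) = u + 1 = 1 + u)
z = -8556 (z = (-93 + (1 + 0))*93 = (-93 + 1)*93 = -92*93 = -8556)
t(95)/z = (-3/2 + (1/2)*95)/(-8556) = (-3/2 + 95/2)*(-1/8556) = 46*(-1/8556) = -1/186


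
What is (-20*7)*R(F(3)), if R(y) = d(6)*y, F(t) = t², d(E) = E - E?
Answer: 0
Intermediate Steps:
d(E) = 0
R(y) = 0 (R(y) = 0*y = 0)
(-20*7)*R(F(3)) = -20*7*0 = -140*0 = 0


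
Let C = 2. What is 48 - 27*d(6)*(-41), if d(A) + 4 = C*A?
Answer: 8904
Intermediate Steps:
d(A) = -4 + 2*A
48 - 27*d(6)*(-41) = 48 - 27*(-4 + 2*6)*(-41) = 48 - 27*(-4 + 12)*(-41) = 48 - 27*8*(-41) = 48 - 216*(-41) = 48 + 8856 = 8904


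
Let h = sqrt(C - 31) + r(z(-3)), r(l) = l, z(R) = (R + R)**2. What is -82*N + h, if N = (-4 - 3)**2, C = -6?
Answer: -3982 + I*sqrt(37) ≈ -3982.0 + 6.0828*I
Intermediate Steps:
z(R) = 4*R**2 (z(R) = (2*R)**2 = 4*R**2)
N = 49 (N = (-7)**2 = 49)
h = 36 + I*sqrt(37) (h = sqrt(-6 - 31) + 4*(-3)**2 = sqrt(-37) + 4*9 = I*sqrt(37) + 36 = 36 + I*sqrt(37) ≈ 36.0 + 6.0828*I)
-82*N + h = -82*49 + (36 + I*sqrt(37)) = -4018 + (36 + I*sqrt(37)) = -3982 + I*sqrt(37)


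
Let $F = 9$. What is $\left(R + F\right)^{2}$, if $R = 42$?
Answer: $2601$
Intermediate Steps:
$\left(R + F\right)^{2} = \left(42 + 9\right)^{2} = 51^{2} = 2601$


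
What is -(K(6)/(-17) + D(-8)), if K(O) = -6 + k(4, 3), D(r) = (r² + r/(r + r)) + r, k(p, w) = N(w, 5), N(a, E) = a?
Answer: -1927/34 ≈ -56.676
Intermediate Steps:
k(p, w) = w
D(r) = ½ + r + r² (D(r) = (r² + r/((2*r))) + r = (r² + (1/(2*r))*r) + r = (r² + ½) + r = (½ + r²) + r = ½ + r + r²)
K(O) = -3 (K(O) = -6 + 3 = -3)
-(K(6)/(-17) + D(-8)) = -(-3/(-17) + (½ - 8 + (-8)²)) = -(-3*(-1/17) + (½ - 8 + 64)) = -(3/17 + 113/2) = -1*1927/34 = -1927/34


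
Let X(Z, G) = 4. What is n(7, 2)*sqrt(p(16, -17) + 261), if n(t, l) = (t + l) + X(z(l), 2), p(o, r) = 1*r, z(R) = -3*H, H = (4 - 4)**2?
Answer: 26*sqrt(61) ≈ 203.07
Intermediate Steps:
H = 0 (H = 0**2 = 0)
z(R) = 0 (z(R) = -3*0 = 0)
p(o, r) = r
n(t, l) = 4 + l + t (n(t, l) = (t + l) + 4 = (l + t) + 4 = 4 + l + t)
n(7, 2)*sqrt(p(16, -17) + 261) = (4 + 2 + 7)*sqrt(-17 + 261) = 13*sqrt(244) = 13*(2*sqrt(61)) = 26*sqrt(61)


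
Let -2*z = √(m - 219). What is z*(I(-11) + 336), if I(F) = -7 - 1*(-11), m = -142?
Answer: -3230*I ≈ -3230.0*I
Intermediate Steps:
z = -19*I/2 (z = -√(-142 - 219)/2 = -19*I/2 ≈ -9.5*I)
I(F) = 4 (I(F) = -7 + 11 = 4)
z*(I(-11) + 336) = (-19*I/2)*(4 + 336) = -19*I/2*340 = -3230*I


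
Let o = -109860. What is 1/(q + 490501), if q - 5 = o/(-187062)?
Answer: 31177/15292523872 ≈ 2.0387e-6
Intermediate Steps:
q = 174195/31177 (q = 5 - 109860/(-187062) = 5 - 109860*(-1/187062) = 5 + 18310/31177 = 174195/31177 ≈ 5.5873)
1/(q + 490501) = 1/(174195/31177 + 490501) = 1/(15292523872/31177) = 31177/15292523872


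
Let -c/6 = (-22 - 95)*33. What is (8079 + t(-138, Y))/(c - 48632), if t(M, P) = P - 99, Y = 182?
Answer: -583/1819 ≈ -0.32051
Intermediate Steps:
c = 23166 (c = -6*(-22 - 95)*33 = -(-702)*33 = -6*(-3861) = 23166)
t(M, P) = -99 + P
(8079 + t(-138, Y))/(c - 48632) = (8079 + (-99 + 182))/(23166 - 48632) = (8079 + 83)/(-25466) = 8162*(-1/25466) = -583/1819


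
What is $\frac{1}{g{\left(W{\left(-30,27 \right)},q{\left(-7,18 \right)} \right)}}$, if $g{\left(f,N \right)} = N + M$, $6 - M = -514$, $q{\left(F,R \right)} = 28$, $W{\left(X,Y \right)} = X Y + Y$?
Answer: $\frac{1}{548} \approx 0.0018248$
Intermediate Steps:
$W{\left(X,Y \right)} = Y + X Y$
$M = 520$ ($M = 6 - -514 = 6 + 514 = 520$)
$g{\left(f,N \right)} = 520 + N$ ($g{\left(f,N \right)} = N + 520 = 520 + N$)
$\frac{1}{g{\left(W{\left(-30,27 \right)},q{\left(-7,18 \right)} \right)}} = \frac{1}{520 + 28} = \frac{1}{548}$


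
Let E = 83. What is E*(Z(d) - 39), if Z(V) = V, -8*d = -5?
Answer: -25481/8 ≈ -3185.1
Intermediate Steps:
d = 5/8 (d = -⅛*(-5) = 5/8 ≈ 0.62500)
E*(Z(d) - 39) = 83*(5/8 - 39) = 83*(-307/8) = -25481/8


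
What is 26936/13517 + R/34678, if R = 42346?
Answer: 107605535/33481609 ≈ 3.2139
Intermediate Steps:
26936/13517 + R/34678 = 26936/13517 + 42346/34678 = 26936*(1/13517) + 42346*(1/34678) = 3848/1931 + 21173/17339 = 107605535/33481609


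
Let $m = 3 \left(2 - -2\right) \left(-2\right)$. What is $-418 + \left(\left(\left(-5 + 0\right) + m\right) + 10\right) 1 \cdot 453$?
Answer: $-9025$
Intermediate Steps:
$m = -24$ ($m = 3 \left(2 + 2\right) \left(-2\right) = 3 \cdot 4 \left(-2\right) = 12 \left(-2\right) = -24$)
$-418 + \left(\left(\left(-5 + 0\right) + m\right) + 10\right) 1 \cdot 453 = -418 + \left(\left(\left(-5 + 0\right) - 24\right) + 10\right) 1 \cdot 453 = -418 + \left(\left(-5 - 24\right) + 10\right) 1 \cdot 453 = -418 + \left(-29 + 10\right) 1 \cdot 453 = -418 + \left(-19\right) 1 \cdot 453 = -418 - 8607 = -9025$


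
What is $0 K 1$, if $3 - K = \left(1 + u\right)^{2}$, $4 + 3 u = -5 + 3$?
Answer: $0$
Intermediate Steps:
$u = -2$ ($u = - \frac{4}{3} + \frac{-5 + 3}{3} = - \frac{4}{3} + \frac{1}{3} \left(-2\right) = - \frac{4}{3} - \frac{2}{3} = -2$)
$K = 2$ ($K = 3 - \left(1 - 2\right)^{2} = 3 - \left(-1\right)^{2} = 3 - 1 = 2$)
$0 K 1 = 0 \cdot 2 \cdot 1 = 0 \cdot 1 = 0$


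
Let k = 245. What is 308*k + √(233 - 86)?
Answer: 75460 + 7*√3 ≈ 75472.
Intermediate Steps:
308*k + √(233 - 86) = 308*245 + √(233 - 86) = 75460 + √147 = 75460 + 7*√3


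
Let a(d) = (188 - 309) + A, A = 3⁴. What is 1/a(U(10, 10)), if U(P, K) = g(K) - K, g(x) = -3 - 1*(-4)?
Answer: -1/40 ≈ -0.025000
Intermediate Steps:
g(x) = 1 (g(x) = -3 + 4 = 1)
A = 81
U(P, K) = 1 - K
a(d) = -40 (a(d) = (188 - 309) + 81 = -121 + 81 = -40)
1/a(U(10, 10)) = 1/(-40) = -1/40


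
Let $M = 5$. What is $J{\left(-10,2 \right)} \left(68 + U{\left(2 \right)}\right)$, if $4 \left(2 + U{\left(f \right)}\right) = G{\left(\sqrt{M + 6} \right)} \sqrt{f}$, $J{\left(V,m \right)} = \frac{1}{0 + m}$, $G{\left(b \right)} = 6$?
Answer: $33 + \frac{3 \sqrt{2}}{4} \approx 34.061$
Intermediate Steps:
$J{\left(V,m \right)} = \frac{1}{m}$
$U{\left(f \right)} = -2 + \frac{3 \sqrt{f}}{2}$ ($U{\left(f \right)} = -2 + \frac{6 \sqrt{f}}{4} = -2 + \frac{3 \sqrt{f}}{2}$)
$J{\left(-10,2 \right)} \left(68 + U{\left(2 \right)}\right) = \frac{68 - \left(2 - \frac{3 \sqrt{2}}{2}\right)}{2} = \frac{66 + \frac{3 \sqrt{2}}{2}}{2} = 33 + \frac{3 \sqrt{2}}{4}$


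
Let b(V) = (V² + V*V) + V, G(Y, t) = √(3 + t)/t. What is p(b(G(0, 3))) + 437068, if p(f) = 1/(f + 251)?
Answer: 250458760195/573043 - 3*√6/573043 ≈ 4.3707e+5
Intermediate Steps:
G(Y, t) = √(3 + t)/t
b(V) = V + 2*V² (b(V) = (V² + V²) + V = 2*V² + V = V + 2*V²)
p(f) = 1/(251 + f)
p(b(G(0, 3))) + 437068 = 1/(251 + (√(3 + 3)/3)*(1 + 2*(√(3 + 3)/3))) + 437068 = 1/(251 + (√6/3)*(1 + 2*(√6/3))) + 437068 = 1/(251 + (√6/3)*(1 + 2*√6/3)) + 437068 = 1/(251 + √6*(1 + 2*√6/3)/3) + 437068 = 437068 + 1/(251 + √6*(1 + 2*√6/3)/3)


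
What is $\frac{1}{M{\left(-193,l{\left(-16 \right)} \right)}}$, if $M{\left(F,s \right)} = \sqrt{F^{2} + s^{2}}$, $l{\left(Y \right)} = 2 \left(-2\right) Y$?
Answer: $\frac{\sqrt{41345}}{41345} \approx 0.004918$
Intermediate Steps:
$l{\left(Y \right)} = - 4 Y$
$\frac{1}{M{\left(-193,l{\left(-16 \right)} \right)}} = \frac{1}{\sqrt{\left(-193\right)^{2} + \left(\left(-4\right) \left(-16\right)\right)^{2}}} = \frac{1}{\sqrt{37249 + 64^{2}}} = \frac{1}{\sqrt{37249 + 4096}} = \frac{1}{\sqrt{41345}} = \frac{\sqrt{41345}}{41345}$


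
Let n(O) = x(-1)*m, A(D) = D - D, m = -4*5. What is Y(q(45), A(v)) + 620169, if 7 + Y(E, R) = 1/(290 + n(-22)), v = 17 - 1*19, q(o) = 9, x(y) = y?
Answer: 192250221/310 ≈ 6.2016e+5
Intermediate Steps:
m = -20
v = -2 (v = 17 - 19 = -2)
A(D) = 0
n(O) = 20 (n(O) = -1*(-20) = 20)
Y(E, R) = -2169/310 (Y(E, R) = -7 + 1/(290 + 20) = -7 + 1/310 = -2169/310)
Y(q(45), A(v)) + 620169 = -2169/310 + 620169 = 192250221/310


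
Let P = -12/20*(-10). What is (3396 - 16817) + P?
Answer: -13415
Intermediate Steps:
P = 6 (P = -12*1/20*(-10) = -⅗*(-10) = 6)
(3396 - 16817) + P = (3396 - 16817) + 6 = -13421 + 6 = -13415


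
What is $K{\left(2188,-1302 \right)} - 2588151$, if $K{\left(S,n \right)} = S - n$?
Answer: $-2584661$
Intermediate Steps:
$K{\left(2188,-1302 \right)} - 2588151 = \left(2188 - -1302\right) - 2588151 = \left(2188 + 1302\right) - 2588151 = 3490 - 2588151 = -2584661$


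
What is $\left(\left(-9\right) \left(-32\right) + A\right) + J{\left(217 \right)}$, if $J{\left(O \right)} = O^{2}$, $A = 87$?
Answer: $47464$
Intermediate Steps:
$\left(\left(-9\right) \left(-32\right) + A\right) + J{\left(217 \right)} = \left(\left(-9\right) \left(-32\right) + 87\right) + 217^{2} = \left(288 + 87\right) + 47089 = 375 + 47089 = 47464$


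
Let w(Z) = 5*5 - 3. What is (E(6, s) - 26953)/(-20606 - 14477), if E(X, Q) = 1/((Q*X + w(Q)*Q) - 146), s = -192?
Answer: 148834467/193728326 ≈ 0.76826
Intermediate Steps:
w(Z) = 22 (w(Z) = 25 - 3 = 22)
E(X, Q) = 1/(-146 + 22*Q + Q*X) (E(X, Q) = 1/((Q*X + 22*Q) - 146) = 1/((22*Q + Q*X) - 146) = 1/(-146 + 22*Q + Q*X))
(E(6, s) - 26953)/(-20606 - 14477) = (1/(-146 + 22*(-192) - 192*6) - 26953)/(-20606 - 14477) = (1/(-146 - 4224 - 1152) - 26953)/(-35083) = (1/(-5522) - 26953)*(-1/35083) = (-1/5522 - 26953)*(-1/35083) = -148834467/5522*(-1/35083) = 148834467/193728326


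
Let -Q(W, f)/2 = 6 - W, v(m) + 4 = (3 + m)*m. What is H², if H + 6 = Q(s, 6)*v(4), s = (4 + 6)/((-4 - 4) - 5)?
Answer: 18507204/169 ≈ 1.0951e+5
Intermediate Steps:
s = -10/13 (s = 10/(-8 - 5) = 10/(-13) = 10*(-1/13) = -10/13 ≈ -0.76923)
v(m) = -4 + m*(3 + m) (v(m) = -4 + (3 + m)*m = -4 + m*(3 + m))
Q(W, f) = -12 + 2*W (Q(W, f) = -2*(6 - W) = -12 + 2*W)
H = -4302/13 (H = -6 + (-12 + 2*(-10/13))*(-4 + 4² + 3*4) = -6 + (-12 - 20/13)*(-4 + 16 + 12) = -6 - 176/13*24 = -6 - 4224/13 = -4302/13 ≈ -330.92)
H² = (-4302/13)² = 18507204/169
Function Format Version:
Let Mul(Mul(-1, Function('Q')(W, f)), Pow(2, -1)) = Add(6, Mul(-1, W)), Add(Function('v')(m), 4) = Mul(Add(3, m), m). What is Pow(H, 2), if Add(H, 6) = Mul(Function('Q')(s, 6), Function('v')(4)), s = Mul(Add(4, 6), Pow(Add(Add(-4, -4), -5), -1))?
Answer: Rational(18507204, 169) ≈ 1.0951e+5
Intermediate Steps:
s = Rational(-10, 13) (s = Mul(10, Pow(Add(-8, -5), -1)) = Mul(10, Pow(-13, -1)) = Mul(10, Rational(-1, 13)) = Rational(-10, 13) ≈ -0.76923)
Function('v')(m) = Add(-4, Mul(m, Add(3, m))) (Function('v')(m) = Add(-4, Mul(Add(3, m), m)) = Add(-4, Mul(m, Add(3, m))))
Function('Q')(W, f) = Add(-12, Mul(2, W)) (Function('Q')(W, f) = Mul(-2, Add(6, Mul(-1, W))) = Add(-12, Mul(2, W)))
H = Rational(-4302, 13) (H = Add(-6, Mul(Add(-12, Mul(2, Rational(-10, 13))), Add(-4, Pow(4, 2), Mul(3, 4)))) = Add(-6, Mul(Add(-12, Rational(-20, 13)), Add(-4, 16, 12))) = Add(-6, Mul(Rational(-176, 13), 24)) = Add(-6, Rational(-4224, 13)) = Rational(-4302, 13) ≈ -330.92)
Pow(H, 2) = Pow(Rational(-4302, 13), 2) = Rational(18507204, 169)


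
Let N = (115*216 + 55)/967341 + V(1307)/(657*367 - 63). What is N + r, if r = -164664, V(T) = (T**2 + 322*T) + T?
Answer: -6399139442584469/38863892016 ≈ -1.6466e+5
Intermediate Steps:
V(T) = T**2 + 323*T
N = 344472338155/38863892016 (N = (115*216 + 55)/967341 + (1307*(323 + 1307))/(657*367 - 63) = (24840 + 55)*(1/967341) + (1307*1630)/(241119 - 63) = 24895*(1/967341) + 2130410/241056 = 24895/967341 + 2130410*(1/241056) = 24895/967341 + 1065205/120528 = 344472338155/38863892016 ≈ 8.8636)
N + r = 344472338155/38863892016 - 164664 = -6399139442584469/38863892016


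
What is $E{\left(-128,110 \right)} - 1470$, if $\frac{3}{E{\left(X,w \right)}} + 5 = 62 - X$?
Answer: $- \frac{271947}{185} \approx -1470.0$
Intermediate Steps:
$E{\left(X,w \right)} = \frac{3}{57 - X}$ ($E{\left(X,w \right)} = \frac{3}{-5 - \left(-62 + X\right)} = \frac{3}{57 - X}$)
$E{\left(-128,110 \right)} - 1470 = - \frac{3}{-57 - 128} - 1470 = - \frac{3}{-185} - 1470 = \left(-3\right) \left(- \frac{1}{185}\right) - 1470 = \frac{3}{185} - 1470 = - \frac{271947}{185}$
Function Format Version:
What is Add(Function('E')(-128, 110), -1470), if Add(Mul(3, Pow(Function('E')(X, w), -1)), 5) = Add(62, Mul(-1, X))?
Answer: Rational(-271947, 185) ≈ -1470.0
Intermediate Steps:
Function('E')(X, w) = Mul(3, Pow(Add(57, Mul(-1, X)), -1)) (Function('E')(X, w) = Mul(3, Pow(Add(-5, Add(62, Mul(-1, X))), -1)) = Mul(3, Pow(Add(57, Mul(-1, X)), -1)))
Add(Function('E')(-128, 110), -1470) = Add(Mul(-3, Pow(Add(-57, -128), -1)), -1470) = Add(Mul(-3, Pow(-185, -1)), -1470) = Add(Mul(-3, Rational(-1, 185)), -1470) = Add(Rational(3, 185), -1470) = Rational(-271947, 185)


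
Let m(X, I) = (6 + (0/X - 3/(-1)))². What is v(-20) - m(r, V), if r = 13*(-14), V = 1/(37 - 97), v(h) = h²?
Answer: 319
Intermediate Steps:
V = -1/60 (V = 1/(-60) = -1/60 ≈ -0.016667)
r = -182
m(X, I) = 81 (m(X, I) = (6 + (0 - 3*(-1)))² = (6 + (0 + 3))² = (6 + 3)² = 9² = 81)
v(-20) - m(r, V) = (-20)² - 1*81 = 400 - 81 = 319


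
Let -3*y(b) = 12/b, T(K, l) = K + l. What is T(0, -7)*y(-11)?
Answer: -28/11 ≈ -2.5455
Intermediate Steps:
y(b) = -4/b
T(0, -7)*y(-11) = (0 - 7)*(-4/(-11)) = -(-28)*(-1)/11 = -7*4/11 = -28/11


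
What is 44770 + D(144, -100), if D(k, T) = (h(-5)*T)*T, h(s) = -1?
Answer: 34770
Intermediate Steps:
D(k, T) = -T² (D(k, T) = (-T)*T = -T²)
44770 + D(144, -100) = 44770 - 1*(-100)² = 44770 - 1*10000 = 44770 - 10000 = 34770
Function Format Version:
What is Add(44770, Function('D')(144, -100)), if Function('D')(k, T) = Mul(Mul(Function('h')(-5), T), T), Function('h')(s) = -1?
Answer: 34770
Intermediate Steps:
Function('D')(k, T) = Mul(-1, Pow(T, 2)) (Function('D')(k, T) = Mul(Mul(-1, T), T) = Mul(-1, Pow(T, 2)))
Add(44770, Function('D')(144, -100)) = Add(44770, Mul(-1, Pow(-100, 2))) = Add(44770, Mul(-1, 10000)) = Add(44770, -10000) = 34770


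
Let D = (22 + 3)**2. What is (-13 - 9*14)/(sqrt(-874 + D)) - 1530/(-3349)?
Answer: 90/197 + 139*I*sqrt(249)/249 ≈ 0.45685 + 8.8088*I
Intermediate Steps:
D = 625 (D = 25**2 = 625)
(-13 - 9*14)/(sqrt(-874 + D)) - 1530/(-3349) = (-13 - 9*14)/(sqrt(-874 + 625)) - 1530/(-3349) = (-13 - 126)/(sqrt(-249)) - 1530*(-1/3349) = -139*(-I*sqrt(249)/249) + 90/197 = -(-139)*I*sqrt(249)/249 + 90/197 = 139*I*sqrt(249)/249 + 90/197 = 90/197 + 139*I*sqrt(249)/249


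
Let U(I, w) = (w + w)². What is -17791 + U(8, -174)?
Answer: 103313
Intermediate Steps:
U(I, w) = 4*w² (U(I, w) = (2*w)² = 4*w²)
-17791 + U(8, -174) = -17791 + 4*(-174)² = -17791 + 4*30276 = -17791 + 121104 = 103313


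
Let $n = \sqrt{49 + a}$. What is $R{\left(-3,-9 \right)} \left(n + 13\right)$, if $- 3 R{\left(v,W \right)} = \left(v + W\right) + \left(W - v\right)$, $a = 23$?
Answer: $78 + 36 \sqrt{2} \approx 128.91$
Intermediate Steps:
$n = 6 \sqrt{2}$ ($n = \sqrt{49 + 23} = \sqrt{72} = 6 \sqrt{2} \approx 8.4853$)
$R{\left(v,W \right)} = - \frac{2 W}{3}$ ($R{\left(v,W \right)} = - \frac{\left(v + W\right) + \left(W - v\right)}{3} = - \frac{\left(W + v\right) + \left(W - v\right)}{3} = - \frac{2 W}{3}$)
$R{\left(-3,-9 \right)} \left(n + 13\right) = \left(- \frac{2}{3}\right) \left(-9\right) \left(6 \sqrt{2} + 13\right) = 6 \left(13 + 6 \sqrt{2}\right) = 78 + 36 \sqrt{2}$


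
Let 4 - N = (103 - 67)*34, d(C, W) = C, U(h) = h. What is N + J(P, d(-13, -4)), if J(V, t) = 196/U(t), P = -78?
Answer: -16056/13 ≈ -1235.1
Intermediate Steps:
N = -1220 (N = 4 - (103 - 67)*34 = 4 - 36*34 = 4 - 1*1224 = 4 - 1224 = -1220)
J(V, t) = 196/t
N + J(P, d(-13, -4)) = -1220 + 196/(-13) = -1220 + 196*(-1/13) = -1220 - 196/13 = -16056/13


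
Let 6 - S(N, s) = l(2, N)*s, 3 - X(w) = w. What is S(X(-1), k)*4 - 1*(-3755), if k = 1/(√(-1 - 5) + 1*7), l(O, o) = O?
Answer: 207789/55 + 8*I*√6/55 ≈ 3778.0 + 0.35629*I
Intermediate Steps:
X(w) = 3 - w
k = 1/(7 + I*√6) (k = 1/(√(-6) + 7) = 1/(I*√6 + 7) = 1/(7 + I*√6) ≈ 0.12727 - 0.044536*I)
S(N, s) = 6 - 2*s
S(X(-1), k)*4 - 1*(-3755) = (6 - 2*(7/55 - I*√6/55))*4 - 1*(-3755) = (6 + (-14/55 + 2*I*√6/55))*4 + 3755 = (316/55 + 2*I*√6/55)*4 + 3755 = (1264/55 + 8*I*√6/55) + 3755 = 207789/55 + 8*I*√6/55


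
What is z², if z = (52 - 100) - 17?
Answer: 4225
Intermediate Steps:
z = -65 (z = -48 - 17 = -65)
z² = (-65)² = 4225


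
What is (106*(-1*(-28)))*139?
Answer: 412552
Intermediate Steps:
(106*(-1*(-28)))*139 = (106*28)*139 = 2968*139 = 412552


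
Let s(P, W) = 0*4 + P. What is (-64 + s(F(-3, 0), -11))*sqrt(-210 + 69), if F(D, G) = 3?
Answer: -61*I*sqrt(141) ≈ -724.33*I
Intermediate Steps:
s(P, W) = P (s(P, W) = 0 + P = P)
(-64 + s(F(-3, 0), -11))*sqrt(-210 + 69) = (-64 + 3)*sqrt(-210 + 69) = -61*I*sqrt(141)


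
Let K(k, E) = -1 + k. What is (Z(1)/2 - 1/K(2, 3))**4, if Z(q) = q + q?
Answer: 0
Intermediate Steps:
Z(q) = 2*q
(Z(1)/2 - 1/K(2, 3))**4 = ((2*1)/2 - 1/(-1 + 2))**4 = (2*(1/2) - 1/1)**4 = (1 - 1*1)**4 = (1 - 1)**4 = 0**4 = 0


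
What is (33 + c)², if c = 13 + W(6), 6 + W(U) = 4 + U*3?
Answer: 3844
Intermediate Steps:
W(U) = -2 + 3*U (W(U) = -6 + (4 + U*3) = -6 + (4 + 3*U) = -2 + 3*U)
c = 29 (c = 13 + (-2 + 3*6) = 13 + (-2 + 18) = 13 + 16 = 29)
(33 + c)² = (33 + 29)² = 62² = 3844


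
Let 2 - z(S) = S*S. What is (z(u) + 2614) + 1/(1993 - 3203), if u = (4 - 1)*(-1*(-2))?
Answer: 3121799/1210 ≈ 2580.0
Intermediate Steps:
u = 6 (u = 3*2 = 6)
z(S) = 2 - S² (z(S) = 2 - S*S = 2 - S²)
(z(u) + 2614) + 1/(1993 - 3203) = ((2 - 1*6²) + 2614) + 1/(1993 - 3203) = ((2 - 1*36) + 2614) + 1/(-1210) = ((2 - 36) + 2614) - 1/1210 = (-34 + 2614) - 1/1210 = 2580 - 1/1210 = 3121799/1210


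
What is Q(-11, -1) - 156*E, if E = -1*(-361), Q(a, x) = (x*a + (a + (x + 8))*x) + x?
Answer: -56302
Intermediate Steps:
Q(a, x) = x + a*x + x*(8 + a + x) (Q(a, x) = (a*x + (a + (8 + x))*x) + x = (a*x + (8 + a + x)*x) + x = (a*x + x*(8 + a + x)) + x = x + a*x + x*(8 + a + x))
E = 361
Q(-11, -1) - 156*E = -(9 - 1 + 2*(-11)) - 156*361 = -(9 - 1 - 22) - 56316 = -1*(-14) - 56316 = 14 - 56316 = -56302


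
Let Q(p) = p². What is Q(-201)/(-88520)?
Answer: -40401/88520 ≈ -0.45641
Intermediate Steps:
Q(-201)/(-88520) = (-201)²/(-88520) = 40401*(-1/88520) = -40401/88520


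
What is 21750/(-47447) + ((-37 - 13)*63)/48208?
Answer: -598991025/1143662488 ≈ -0.52375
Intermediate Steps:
21750/(-47447) + ((-37 - 13)*63)/48208 = 21750*(-1/47447) - 50*63*(1/48208) = -21750/47447 - 3150*1/48208 = -21750/47447 - 1575/24104 = -598991025/1143662488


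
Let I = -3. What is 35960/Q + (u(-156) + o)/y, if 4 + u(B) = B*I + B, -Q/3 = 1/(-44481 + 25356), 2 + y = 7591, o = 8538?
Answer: 1739740313846/7589 ≈ 2.2924e+8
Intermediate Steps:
y = 7589 (y = -2 + 7591 = 7589)
Q = 1/6375 (Q = -3/(-44481 + 25356) = -3/(-19125) = -3*(-1/19125) = 1/6375 ≈ 0.00015686)
u(B) = -4 - 2*B (u(B) = -4 + (B*(-3) + B) = -4 + (-3*B + B) = -4 - 2*B)
35960/Q + (u(-156) + o)/y = 35960/(1/6375) + ((-4 - 2*(-156)) + 8538)/7589 = 35960*6375 + ((-4 + 312) + 8538)*(1/7589) = 229245000 + (308 + 8538)*(1/7589) = 229245000 + 8846*(1/7589) = 229245000 + 8846/7589 = 1739740313846/7589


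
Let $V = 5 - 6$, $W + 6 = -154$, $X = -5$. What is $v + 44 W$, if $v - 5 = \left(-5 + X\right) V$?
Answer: $-7025$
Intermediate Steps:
$W = -160$ ($W = -6 - 154 = -160$)
$V = -1$ ($V = 5 - 6 = -1$)
$v = 15$ ($v = 5 + \left(-5 - 5\right) \left(-1\right) = 5 - -10 = 5 + 10 = 15$)
$v + 44 W = 15 + 44 \left(-160\right) = 15 - 7040 = -7025$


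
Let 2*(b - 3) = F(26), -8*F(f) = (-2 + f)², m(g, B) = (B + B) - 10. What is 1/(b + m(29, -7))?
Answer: -1/57 ≈ -0.017544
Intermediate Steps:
m(g, B) = -10 + 2*B (m(g, B) = 2*B - 10 = -10 + 2*B)
F(f) = -(-2 + f)²/8
b = -33 (b = 3 + (-(-2 + 26)²/8)/2 = 3 + (-⅛*24²)/2 = 3 + (-⅛*576)/2 = 3 + (½)*(-72) = 3 - 36 = -33)
1/(b + m(29, -7)) = 1/(-33 + (-10 + 2*(-7))) = 1/(-33 + (-10 - 14)) = 1/(-33 - 24) = 1/(-57) = -1/57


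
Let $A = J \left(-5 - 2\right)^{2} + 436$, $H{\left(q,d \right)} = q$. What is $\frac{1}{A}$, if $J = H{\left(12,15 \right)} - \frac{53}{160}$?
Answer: $\frac{160}{161243} \approx 0.00099229$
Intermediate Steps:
$J = \frac{1867}{160}$ ($J = 12 - \frac{53}{160} = \frac{1867}{160} \approx 11.669$)
$A = \frac{161243}{160}$ ($A = \frac{1867 \left(-5 - 2\right)^{2}}{160} + 436 = \frac{1867 \left(-7\right)^{2}}{160} + 436 = \frac{1867}{160} \cdot 49 + 436 = \frac{91483}{160} + 436 = \frac{161243}{160} \approx 1007.8$)
$\frac{1}{A} = \frac{1}{\frac{161243}{160}} = \frac{160}{161243}$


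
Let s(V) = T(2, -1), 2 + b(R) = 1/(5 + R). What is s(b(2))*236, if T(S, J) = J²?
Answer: 236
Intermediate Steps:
b(R) = -2 + 1/(5 + R)
s(V) = 1 (s(V) = (-1)² = 1)
s(b(2))*236 = 1*236 = 236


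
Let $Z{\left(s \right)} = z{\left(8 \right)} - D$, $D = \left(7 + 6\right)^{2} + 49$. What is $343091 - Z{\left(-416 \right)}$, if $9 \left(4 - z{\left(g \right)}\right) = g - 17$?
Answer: $343304$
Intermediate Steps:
$z{\left(g \right)} = \frac{53}{9} - \frac{g}{9}$ ($z{\left(g \right)} = 4 - \frac{g - 17}{9} = 4 - \frac{-17 + g}{9} = 4 - \left(- \frac{17}{9} + \frac{g}{9}\right) = \frac{53}{9} - \frac{g}{9}$)
$D = 218$ ($D = 13^{2} + 49 = 169 + 49 = 218$)
$Z{\left(s \right)} = -213$ ($Z{\left(s \right)} = \left(\frac{53}{9} - \frac{8}{9}\right) - 218 = 5 - 218 = -213$)
$343091 - Z{\left(-416 \right)} = 343091 - -213 = 343091 + 213 = 343304$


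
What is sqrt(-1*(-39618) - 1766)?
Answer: 2*sqrt(9463) ≈ 194.56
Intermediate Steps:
sqrt(-1*(-39618) - 1766) = sqrt(39618 - 1766) = sqrt(37852) = 2*sqrt(9463)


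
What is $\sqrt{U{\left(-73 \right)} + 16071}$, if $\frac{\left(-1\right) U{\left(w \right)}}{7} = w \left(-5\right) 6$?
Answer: $\sqrt{741} \approx 27.221$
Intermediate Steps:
$U{\left(w \right)} = 210 w$ ($U{\left(w \right)} = - 7 w \left(-5\right) 6 = - 7 - 5 w 6 = - 7 \left(- 30 w\right) = 210 w$)
$\sqrt{U{\left(-73 \right)} + 16071} = \sqrt{210 \left(-73\right) + 16071} = \sqrt{-15330 + 16071} = \sqrt{741}$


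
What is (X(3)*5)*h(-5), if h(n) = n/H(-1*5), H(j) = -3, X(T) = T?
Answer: 25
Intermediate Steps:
h(n) = -n/3 (h(n) = n/(-3) = n*(-⅓) = -n/3)
(X(3)*5)*h(-5) = (3*5)*(-⅓*(-5)) = 15*(5/3) = 25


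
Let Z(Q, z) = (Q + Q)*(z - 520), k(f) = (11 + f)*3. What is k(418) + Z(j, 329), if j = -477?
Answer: 183501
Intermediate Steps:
k(f) = 33 + 3*f
Z(Q, z) = 2*Q*(-520 + z) (Z(Q, z) = (2*Q)*(-520 + z) = 2*Q*(-520 + z))
k(418) + Z(j, 329) = (33 + 3*418) + 2*(-477)*(-520 + 329) = (33 + 1254) + 2*(-477)*(-191) = 1287 + 182214 = 183501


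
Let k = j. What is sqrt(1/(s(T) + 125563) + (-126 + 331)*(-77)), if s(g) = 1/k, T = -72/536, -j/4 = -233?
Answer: I*sqrt(216172171470194418621)/117024717 ≈ 125.64*I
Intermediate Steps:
j = 932 (j = -4*(-233) = 932)
k = 932
T = -9/67 (T = -72*1/536 = -9/67 ≈ -0.13433)
s(g) = 1/932
sqrt(1/(s(T) + 125563) + (-126 + 331)*(-77)) = sqrt(1/(1/932 + 125563) + (-126 + 331)*(-77)) = sqrt(1/(117024717/932) + 205*(-77)) = sqrt(932/117024717 - 15785) = sqrt(-1847235156913/117024717) = I*sqrt(216172171470194418621)/117024717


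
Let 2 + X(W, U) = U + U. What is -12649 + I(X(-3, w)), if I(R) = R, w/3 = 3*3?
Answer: -12597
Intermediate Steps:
w = 27 (w = 3*(3*3) = 3*9 = 27)
X(W, U) = -2 + 2*U (X(W, U) = -2 + (U + U) = -2 + 2*U)
-12649 + I(X(-3, w)) = -12649 + (-2 + 2*27) = -12649 + (-2 + 54) = -12649 + 52 = -12597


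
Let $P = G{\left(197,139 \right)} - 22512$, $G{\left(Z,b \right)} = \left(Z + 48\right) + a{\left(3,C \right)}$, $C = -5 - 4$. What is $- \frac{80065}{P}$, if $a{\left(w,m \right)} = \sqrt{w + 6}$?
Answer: $\frac{80065}{22264} \approx 3.5962$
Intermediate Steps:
$C = -9$ ($C = -5 - 4 = -9$)
$a{\left(w,m \right)} = \sqrt{6 + w}$
$G{\left(Z,b \right)} = 51 + Z$ ($G{\left(Z,b \right)} = \left(Z + 48\right) + \sqrt{6 + 3} = \left(48 + Z\right) + \sqrt{9} = \left(48 + Z\right) + 3 = 51 + Z$)
$P = -22264$ ($P = \left(51 + 197\right) - 22512 = 248 - 22512 = -22264$)
$- \frac{80065}{P} = - \frac{80065}{-22264} = \left(-80065\right) \left(- \frac{1}{22264}\right) = \frac{80065}{22264}$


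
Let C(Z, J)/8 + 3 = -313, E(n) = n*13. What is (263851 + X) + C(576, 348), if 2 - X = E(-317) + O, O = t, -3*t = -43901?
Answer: 752437/3 ≈ 2.5081e+5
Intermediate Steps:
t = 43901/3 (t = -⅓*(-43901) = 43901/3 ≈ 14634.)
E(n) = 13*n
C(Z, J) = -2528 (C(Z, J) = -24 + 8*(-313) = -24 - 2504 = -2528)
O = 43901/3 ≈ 14634.
X = -31532/3 (X = 2 - (13*(-317) + 43901/3) = 2 - (-4121 + 43901/3) = 2 - 1*31538/3 = 2 - 31538/3 = -31532/3 ≈ -10511.)
(263851 + X) + C(576, 348) = (263851 - 31532/3) - 2528 = 760021/3 - 2528 = 752437/3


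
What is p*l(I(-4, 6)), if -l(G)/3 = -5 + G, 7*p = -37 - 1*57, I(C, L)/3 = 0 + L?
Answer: 3666/7 ≈ 523.71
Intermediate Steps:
I(C, L) = 3*L (I(C, L) = 3*(0 + L) = 3*L)
p = -94/7 (p = (-37 - 1*57)/7 = (-37 - 57)/7 = (⅐)*(-94) = -94/7 ≈ -13.429)
l(G) = 15 - 3*G (l(G) = -3*(-5 + G) = 15 - 3*G)
p*l(I(-4, 6)) = -94*(15 - 9*6)/7 = -94*(15 - 3*18)/7 = -94*(15 - 54)/7 = -94/7*(-39) = 3666/7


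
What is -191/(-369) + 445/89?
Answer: 2036/369 ≈ 5.5176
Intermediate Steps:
-191/(-369) + 445/89 = -191*(-1/369) + 445*(1/89) = 191/369 + 5 = 2036/369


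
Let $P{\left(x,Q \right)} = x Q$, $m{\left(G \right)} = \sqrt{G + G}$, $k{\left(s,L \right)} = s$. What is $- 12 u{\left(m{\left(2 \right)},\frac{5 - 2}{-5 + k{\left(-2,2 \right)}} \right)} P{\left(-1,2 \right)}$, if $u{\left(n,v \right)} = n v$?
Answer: $- \frac{144}{7} \approx -20.571$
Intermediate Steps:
$m{\left(G \right)} = \sqrt{2} \sqrt{G}$ ($m{\left(G \right)} = \sqrt{2 G} = \sqrt{2} \sqrt{G}$)
$P{\left(x,Q \right)} = Q x$
$- 12 u{\left(m{\left(2 \right)},\frac{5 - 2}{-5 + k{\left(-2,2 \right)}} \right)} P{\left(-1,2 \right)} = - 12 \sqrt{2} \sqrt{2} \frac{5 - 2}{-5 - 2} \cdot 2 \left(-1\right) = - 12 \cdot 2 \frac{3}{-7} \left(-2\right) = - 12 \cdot 2 \cdot 3 \left(- \frac{1}{7}\right) \left(-2\right) = - 12 \cdot 2 \left(- \frac{3}{7}\right) \left(-2\right) = \left(-12\right) \left(- \frac{6}{7}\right) \left(-2\right) = \frac{72}{7} \left(-2\right) = - \frac{144}{7}$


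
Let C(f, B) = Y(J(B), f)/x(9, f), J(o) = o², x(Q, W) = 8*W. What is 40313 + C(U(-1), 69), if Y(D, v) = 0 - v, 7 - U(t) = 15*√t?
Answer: 322503/8 ≈ 40313.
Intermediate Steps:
U(t) = 7 - 15*√t
Y(D, v) = -v
C(f, B) = -⅛ (C(f, B) = (-f)/((8*f)) = (-f)*(1/(8*f)) = -⅛)
40313 + C(U(-1), 69) = 40313 - ⅛ = 322503/8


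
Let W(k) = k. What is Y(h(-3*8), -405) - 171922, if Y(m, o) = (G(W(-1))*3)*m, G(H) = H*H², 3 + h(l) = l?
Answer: -171841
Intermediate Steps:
h(l) = -3 + l
G(H) = H³
Y(m, o) = -3*m (Y(m, o) = ((-1)³*3)*m = (-1*3)*m = -3*m)
Y(h(-3*8), -405) - 171922 = -3*(-3 - 3*8) - 171922 = -3*(-3 - 24) - 171922 = -3*(-27) - 171922 = 81 - 171922 = -171841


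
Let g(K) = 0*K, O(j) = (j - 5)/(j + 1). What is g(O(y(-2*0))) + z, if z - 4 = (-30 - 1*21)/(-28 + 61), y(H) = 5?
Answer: 27/11 ≈ 2.4545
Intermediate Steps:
O(j) = (-5 + j)/(1 + j)
g(K) = 0
z = 27/11 (z = 4 + (-30 - 1*21)/(-28 + 61) = 4 + (-30 - 21)/33 = 4 - 51*1/33 = 4 - 17/11 = 27/11 ≈ 2.4545)
g(O(y(-2*0))) + z = 0 + 27/11 = 27/11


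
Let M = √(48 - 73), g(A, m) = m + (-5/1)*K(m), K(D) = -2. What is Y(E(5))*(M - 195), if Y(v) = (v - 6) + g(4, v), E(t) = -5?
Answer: 1170 - 30*I ≈ 1170.0 - 30.0*I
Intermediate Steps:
g(A, m) = 10 + m (g(A, m) = m - 5/1*(-2) = m - 5*1*(-2) = m - 5*(-2) = m + 10 = 10 + m)
Y(v) = 4 + 2*v (Y(v) = (v - 6) + (10 + v) = (-6 + v) + (10 + v) = 4 + 2*v)
M = 5*I (M = √(-25) = 5*I ≈ 5.0*I)
Y(E(5))*(M - 195) = (4 + 2*(-5))*(5*I - 195) = (4 - 10)*(-195 + 5*I) = -6*(-195 + 5*I) = 1170 - 30*I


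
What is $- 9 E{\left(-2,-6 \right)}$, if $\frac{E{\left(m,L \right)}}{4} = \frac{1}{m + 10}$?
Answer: $- \frac{9}{2} \approx -4.5$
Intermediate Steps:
$E{\left(m,L \right)} = \frac{4}{10 + m}$ ($E{\left(m,L \right)} = \frac{4}{m + 10} = \frac{4}{10 + m}$)
$- 9 E{\left(-2,-6 \right)} = - 9 \frac{4}{10 - 2} = - 9 \cdot \frac{4}{8} = - 9 \cdot 4 \cdot \frac{1}{8} = \left(-9\right) \frac{1}{2} = - \frac{9}{2}$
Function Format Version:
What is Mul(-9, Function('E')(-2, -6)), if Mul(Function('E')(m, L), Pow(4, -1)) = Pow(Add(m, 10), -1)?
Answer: Rational(-9, 2) ≈ -4.5000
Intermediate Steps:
Function('E')(m, L) = Mul(4, Pow(Add(10, m), -1)) (Function('E')(m, L) = Mul(4, Pow(Add(m, 10), -1)) = Mul(4, Pow(Add(10, m), -1)))
Mul(-9, Function('E')(-2, -6)) = Mul(-9, Mul(4, Pow(Add(10, -2), -1))) = Mul(-9, Mul(4, Pow(8, -1))) = Mul(-9, Mul(4, Rational(1, 8))) = Mul(-9, Rational(1, 2)) = Rational(-9, 2)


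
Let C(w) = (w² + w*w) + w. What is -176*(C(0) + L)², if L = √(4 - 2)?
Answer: -352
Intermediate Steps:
C(w) = w + 2*w² (C(w) = (w² + w²) + w = 2*w² + w = w + 2*w²)
L = √2 ≈ 1.4142
-176*(C(0) + L)² = -176*(0*(1 + 2*0) + √2)² = -176*(0*(1 + 0) + √2)² = -176*(0*1 + √2)² = -176*(0 + √2)² = -176*(√2)² = -176*2 = -352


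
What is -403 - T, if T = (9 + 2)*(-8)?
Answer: -315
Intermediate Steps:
T = -88 (T = 11*(-8) = -88)
-403 - T = -403 - 1*(-88) = -403 + 88 = -315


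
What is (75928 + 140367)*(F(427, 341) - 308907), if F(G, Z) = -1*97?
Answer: -66836020180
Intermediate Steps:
F(G, Z) = -97
(75928 + 140367)*(F(427, 341) - 308907) = (75928 + 140367)*(-97 - 308907) = 216295*(-309004) = -66836020180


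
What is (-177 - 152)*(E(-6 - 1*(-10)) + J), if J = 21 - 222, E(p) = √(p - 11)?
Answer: 66129 - 329*I*√7 ≈ 66129.0 - 870.45*I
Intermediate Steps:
E(p) = √(-11 + p)
J = -201
(-177 - 152)*(E(-6 - 1*(-10)) + J) = (-177 - 152)*(√(-11 + (-6 - 1*(-10))) - 201) = -329*(√(-11 + (-6 + 10)) - 201) = -329*(√(-11 + 4) - 201) = -329*(√(-7) - 201) = -329*(I*√7 - 201) = -329*(-201 + I*√7) = 66129 - 329*I*√7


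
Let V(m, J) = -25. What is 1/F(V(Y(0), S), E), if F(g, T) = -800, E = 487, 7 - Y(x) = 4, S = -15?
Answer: -1/800 ≈ -0.0012500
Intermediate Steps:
Y(x) = 3 (Y(x) = 7 - 1*4 = 7 - 4 = 3)
1/F(V(Y(0), S), E) = 1/(-800) = -1/800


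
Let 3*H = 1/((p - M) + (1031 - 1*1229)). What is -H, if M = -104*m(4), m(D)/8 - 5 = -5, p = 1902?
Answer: -1/5112 ≈ -0.00019562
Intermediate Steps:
m(D) = 0 (m(D) = 40 + 8*(-5) = 40 - 40 = 0)
M = 0 (M = -104*0 = 0)
H = 1/5112 (H = 1/(3*((1902 - 1*0) + (1031 - 1*1229))) = 1/(3*((1902 + 0) + (1031 - 1229))) = 1/(3*(1902 - 198)) = (1/3)/1704 = (1/3)*(1/1704) = 1/5112 ≈ 0.00019562)
-H = -1*1/5112 = -1/5112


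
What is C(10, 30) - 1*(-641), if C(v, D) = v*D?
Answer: 941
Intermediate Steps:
C(v, D) = D*v
C(10, 30) - 1*(-641) = 30*10 - 1*(-641) = 300 + 641 = 941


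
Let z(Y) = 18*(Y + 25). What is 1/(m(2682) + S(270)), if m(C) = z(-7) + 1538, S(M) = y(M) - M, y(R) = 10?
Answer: 1/1602 ≈ 0.00062422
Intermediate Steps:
z(Y) = 450 + 18*Y (z(Y) = 18*(25 + Y) = 450 + 18*Y)
S(M) = 10 - M
m(C) = 1862 (m(C) = (450 + 18*(-7)) + 1538 = (450 - 126) + 1538 = 324 + 1538 = 1862)
1/(m(2682) + S(270)) = 1/(1862 + (10 - 1*270)) = 1/(1862 + (10 - 270)) = 1/(1862 - 260) = 1/1602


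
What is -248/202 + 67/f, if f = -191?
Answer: -30451/19291 ≈ -1.5785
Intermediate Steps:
-248/202 + 67/f = -248/202 + 67/(-191) = -248*1/202 + 67*(-1/191) = -124/101 - 67/191 = -30451/19291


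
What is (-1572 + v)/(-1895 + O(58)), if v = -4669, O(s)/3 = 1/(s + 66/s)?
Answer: 10703315/3249838 ≈ 3.2935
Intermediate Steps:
O(s) = 3/(s + 66/s)
(-1572 + v)/(-1895 + O(58)) = (-1572 - 4669)/(-1895 + 3*58/(66 + 58**2)) = -6241/(-1895 + 3*58/(66 + 3364)) = -6241/(-1895 + 3*58/3430) = -6241/(-1895 + 3*58*(1/3430)) = -6241/(-1895 + 87/1715) = -6241/(-3249838/1715) = -6241*(-1715/3249838) = 10703315/3249838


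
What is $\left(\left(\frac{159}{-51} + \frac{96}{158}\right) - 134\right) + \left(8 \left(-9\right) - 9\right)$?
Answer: $- \frac{292116}{1343} \approx -217.51$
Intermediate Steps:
$\left(\left(\frac{159}{-51} + \frac{96}{158}\right) - 134\right) + \left(8 \left(-9\right) - 9\right) = \left(\left(159 \left(- \frac{1}{51}\right) + 96 \cdot \frac{1}{158}\right) - 134\right) - 81 = \left(\left(- \frac{53}{17} + \frac{48}{79}\right) - 134\right) - 81 = \left(- \frac{3371}{1343} - 134\right) - 81 = - \frac{183333}{1343} - 81 = - \frac{292116}{1343}$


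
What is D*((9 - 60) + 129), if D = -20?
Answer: -1560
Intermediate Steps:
D*((9 - 60) + 129) = -20*((9 - 60) + 129) = -20*(-51 + 129) = -20*78 = -1560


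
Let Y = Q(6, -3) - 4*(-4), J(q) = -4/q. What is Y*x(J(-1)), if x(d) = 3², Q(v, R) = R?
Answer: 117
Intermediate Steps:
Y = 13 (Y = -3 - 4*(-4) = -3 + 16 = 13)
x(d) = 9
Y*x(J(-1)) = 13*9 = 117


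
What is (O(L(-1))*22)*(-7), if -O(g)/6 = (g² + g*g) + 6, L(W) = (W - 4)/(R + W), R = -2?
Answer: 32032/3 ≈ 10677.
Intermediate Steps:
L(W) = (-4 + W)/(-2 + W) (L(W) = (W - 4)/(-2 + W) = (-4 + W)/(-2 + W))
O(g) = -36 - 12*g² (O(g) = -6*((g² + g*g) + 6) = -6*((g² + g²) + 6) = -6*(2*g² + 6) = -6*(6 + 2*g²) = -36 - 12*g²)
(O(L(-1))*22)*(-7) = ((-36 - 12*(-4 - 1)²/(-2 - 1)²)*22)*(-7) = ((-36 - 12*(-5/(-3))²)*22)*(-7) = ((-36 - 12*(-⅓*(-5))²)*22)*(-7) = ((-36 - 12*(5/3)²)*22)*(-7) = ((-36 - 12*25/9)*22)*(-7) = ((-36 - 100/3)*22)*(-7) = -208/3*22*(-7) = -4576/3*(-7) = 32032/3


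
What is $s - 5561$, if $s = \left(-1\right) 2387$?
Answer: $-7948$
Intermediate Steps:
$s = -2387$
$s - 5561 = -2387 - 5561 = -7948$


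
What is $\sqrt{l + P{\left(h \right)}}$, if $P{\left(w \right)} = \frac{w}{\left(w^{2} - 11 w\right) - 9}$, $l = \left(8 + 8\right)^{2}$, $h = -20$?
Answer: $\frac{2 \sqrt{23889489}}{611} \approx 15.999$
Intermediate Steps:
$l = 256$ ($l = 16^{2} = 256$)
$P{\left(w \right)} = \frac{w}{-9 + w^{2} - 11 w}$
$\sqrt{l + P{\left(h \right)}} = \sqrt{256 - \frac{20}{-9 + \left(-20\right)^{2} - -220}} = \sqrt{256 - \frac{20}{-9 + 400 + 220}} = \sqrt{256 - \frac{20}{611}} = \sqrt{\frac{156396}{611}} = \frac{2 \sqrt{23889489}}{611}$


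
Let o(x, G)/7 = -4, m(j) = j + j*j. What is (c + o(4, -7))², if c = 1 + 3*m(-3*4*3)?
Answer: 14085009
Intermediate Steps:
m(j) = j + j²
o(x, G) = -28 (o(x, G) = 7*(-4) = -28)
c = 3781 (c = 1 + 3*((-3*4*3)*(1 - 3*4*3)) = 1 + 3*((-12*3)*(1 - 12*3)) = 1 + 3*(-36*(1 - 36)) = 1 + 3*(-36*(-35)) = 1 + 3*1260 = 1 + 3780 = 3781)
(c + o(4, -7))² = (3781 - 28)² = 3753² = 14085009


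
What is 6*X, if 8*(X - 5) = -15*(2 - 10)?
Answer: 120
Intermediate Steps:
X = 20 (X = 5 + (-15*(2 - 10))/8 = 5 + (-15*(-8))/8 = 5 + (⅛)*120 = 5 + 15 = 20)
6*X = 6*20 = 120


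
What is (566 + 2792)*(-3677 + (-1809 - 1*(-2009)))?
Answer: -11675766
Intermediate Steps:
(566 + 2792)*(-3677 + (-1809 - 1*(-2009))) = 3358*(-3677 + (-1809 + 2009)) = 3358*(-3677 + 200) = 3358*(-3477) = -11675766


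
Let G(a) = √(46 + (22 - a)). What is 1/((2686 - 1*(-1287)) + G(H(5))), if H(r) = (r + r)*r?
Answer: 3973/15784711 - 3*√2/15784711 ≈ 0.00025143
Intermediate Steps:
H(r) = 2*r² (H(r) = (2*r)*r = 2*r²)
G(a) = √(68 - a)
1/((2686 - 1*(-1287)) + G(H(5))) = 1/((2686 - 1*(-1287)) + √(68 - 2*5²)) = 1/((2686 + 1287) + √(68 - 2*25)) = 1/(3973 + √(68 - 1*50)) = 1/(3973 + √(68 - 50)) = 1/(3973 + √18) = 1/(3973 + 3*√2)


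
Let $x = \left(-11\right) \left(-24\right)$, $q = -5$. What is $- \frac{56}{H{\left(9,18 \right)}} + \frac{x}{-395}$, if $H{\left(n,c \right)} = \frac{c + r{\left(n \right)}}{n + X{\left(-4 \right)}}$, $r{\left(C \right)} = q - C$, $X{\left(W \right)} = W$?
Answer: $- \frac{27914}{395} \approx -70.668$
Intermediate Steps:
$x = 264$
$r{\left(C \right)} = -5 - C$
$H{\left(n,c \right)} = \frac{-5 + c - n}{-4 + n}$ ($H{\left(n,c \right)} = \frac{c - \left(5 + n\right)}{n - 4} = \frac{-5 + c - n}{-4 + n}$)
$- \frac{56}{H{\left(9,18 \right)}} + \frac{x}{-395} = - \frac{56}{\frac{1}{-4 + 9} \left(-5 + 18 - 9\right)} + \frac{264}{-395} = - \frac{56}{\frac{1}{5} \left(-5 + 18 - 9\right)} + 264 \left(- \frac{1}{395}\right) = - \frac{56}{\frac{1}{5} \cdot 4} - \frac{264}{395} = - \frac{56}{\frac{4}{5}} - \frac{264}{395} = \left(-56\right) \frac{5}{4} - \frac{264}{395} = -70 - \frac{264}{395} = - \frac{27914}{395}$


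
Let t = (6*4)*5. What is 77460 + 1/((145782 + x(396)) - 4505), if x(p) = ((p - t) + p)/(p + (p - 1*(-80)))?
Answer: 1192827996529/15399277 ≈ 77460.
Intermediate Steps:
t = 120 (t = 24*5 = 120)
x(p) = (-120 + 2*p)/(80 + 2*p) (x(p) = ((p - 1*120) + p)/(p + (p - 1*(-80))) = ((p - 120) + p)/(p + (p + 80)) = ((-120 + p) + p)/(p + (80 + p)) = (-120 + 2*p)/(80 + 2*p))
77460 + 1/((145782 + x(396)) - 4505) = 77460 + 1/((145782 + (-60 + 396)/(40 + 396)) - 4505) = 77460 + 1/((145782 + 336/436) - 4505) = 77460 + 1/((145782 + (1/436)*336) - 4505) = 77460 + 1/((145782 + 84/109) - 4505) = 77460 + 1/(15890322/109 - 4505) = 77460 + 1/(15399277/109) = 77460 + 109/15399277 = 1192827996529/15399277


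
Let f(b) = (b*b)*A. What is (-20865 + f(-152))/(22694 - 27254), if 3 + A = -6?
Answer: 76267/1520 ≈ 50.176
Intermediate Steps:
A = -9 (A = -3 - 6 = -9)
f(b) = -9*b² (f(b) = (b*b)*(-9) = b²*(-9) = -9*b²)
(-20865 + f(-152))/(22694 - 27254) = (-20865 - 9*(-152)²)/(22694 - 27254) = (-20865 - 9*23104)/(-4560) = (-20865 - 207936)*(-1/4560) = -228801*(-1/4560) = 76267/1520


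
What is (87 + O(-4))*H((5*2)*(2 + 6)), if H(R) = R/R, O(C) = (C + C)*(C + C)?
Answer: 151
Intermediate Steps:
O(C) = 4*C² (O(C) = (2*C)*(2*C) = 4*C²)
H(R) = 1
(87 + O(-4))*H((5*2)*(2 + 6)) = (87 + 4*(-4)²)*1 = (87 + 4*16)*1 = (87 + 64)*1 = 151*1 = 151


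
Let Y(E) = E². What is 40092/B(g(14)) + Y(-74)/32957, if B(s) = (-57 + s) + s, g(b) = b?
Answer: -1321153240/955753 ≈ -1382.3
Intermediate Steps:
B(s) = -57 + 2*s
40092/B(g(14)) + Y(-74)/32957 = 40092/(-57 + 2*14) + (-74)²/32957 = 40092/(-57 + 28) + 5476*(1/32957) = 40092/(-29) + 5476/32957 = 40092*(-1/29) + 5476/32957 = -40092/29 + 5476/32957 = -1321153240/955753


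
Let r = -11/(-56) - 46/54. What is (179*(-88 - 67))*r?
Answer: 27495295/1512 ≈ 18185.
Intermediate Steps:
r = -991/1512 (r = -11*(-1/56) - 46*1/54 = 11/56 - 23/27 = -991/1512 ≈ -0.65542)
(179*(-88 - 67))*r = (179*(-88 - 67))*(-991/1512) = (179*(-155))*(-991/1512) = -27745*(-991/1512) = 27495295/1512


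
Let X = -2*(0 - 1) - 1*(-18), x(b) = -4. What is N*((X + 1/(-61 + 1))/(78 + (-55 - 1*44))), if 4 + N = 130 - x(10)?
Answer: -15587/126 ≈ -123.71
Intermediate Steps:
N = 130 (N = -4 + (130 - 1*(-4)) = -4 + (130 + 4) = -4 + 134 = 130)
X = 20 (X = -2*(-1) + 18 = 2 + 18 = 20)
N*((X + 1/(-61 + 1))/(78 + (-55 - 1*44))) = 130*((20 + 1/(-61 + 1))/(78 + (-55 - 1*44))) = 130*((20 + 1/(-60))/(78 + (-55 - 44))) = 130*((20 - 1/60)/(78 - 99)) = 130*((1199/60)/(-21)) = 130*((1199/60)*(-1/21)) = 130*(-1199/1260) = -15587/126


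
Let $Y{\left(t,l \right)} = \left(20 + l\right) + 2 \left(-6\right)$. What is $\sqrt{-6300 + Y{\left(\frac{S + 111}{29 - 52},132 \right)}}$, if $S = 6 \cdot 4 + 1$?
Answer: $4 i \sqrt{385} \approx 78.486 i$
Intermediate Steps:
$S = 25$ ($S = 24 + 1 = 25$)
$Y{\left(t,l \right)} = 8 + l$ ($Y{\left(t,l \right)} = \left(20 + l\right) - 12 = 8 + l$)
$\sqrt{-6300 + Y{\left(\frac{S + 111}{29 - 52},132 \right)}} = \sqrt{-6300 + \left(8 + 132\right)} = \sqrt{-6300 + 140} = \sqrt{-6160} = 4 i \sqrt{385}$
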